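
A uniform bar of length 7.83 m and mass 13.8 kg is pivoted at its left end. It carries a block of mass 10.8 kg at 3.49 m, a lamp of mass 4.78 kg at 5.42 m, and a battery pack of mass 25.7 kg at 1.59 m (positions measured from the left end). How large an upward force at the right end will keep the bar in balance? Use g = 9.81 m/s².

Take moments about the left end.
Beam weight: 13.8 × 9.81 = 135.4 N down at 3.915 m → arm 3.915 m, τ = 135.4 × 3.915 = 530.1 N·m clockwise.
Block: 10.8 × 9.81 = 105.9 N down at 3.49 m → arm 3.49 m, τ = 105.9 × 3.49 = 369.6 N·m clockwise.
Lamp: 4.78 × 9.81 = 46.89 N down at 5.42 m → arm 5.42 m, τ = 46.89 × 5.42 = 254.1 N·m clockwise.
Battery pack: 25.7 × 9.81 = 252.1 N down at 1.59 m → arm 1.59 m, τ = 252.1 × 1.59 = 400.8 N·m clockwise.
Net moment of the loads = 1555 N·m clockwise.
The upward force F acts at the right end, arm 7.83 m, giving F × 7.83 counterclockwise.
Setting net torque to zero: F × 7.83 = 1555 → F = 1555 / 7.83 = 199 N.

F ≈ 199 N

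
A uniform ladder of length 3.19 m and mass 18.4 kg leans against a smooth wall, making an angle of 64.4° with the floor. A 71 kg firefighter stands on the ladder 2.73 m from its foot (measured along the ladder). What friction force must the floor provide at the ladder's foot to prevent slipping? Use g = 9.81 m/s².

f ≈ 329 N

Taking torques about the foot of the ladder:
Ladder weight 18.4×9.81 = 180.5 N acts at 1.595 m along the ladder; its horizontal arm is 1.595·cos64.4° = 0.6892 m → τ = 124.4 N·m clockwise.
Firefighter: 71×9.81 = 696.5 N at 2.73 m → arm 1.18 m → τ = 821.9 N·m clockwise.
Wall normal N acts horizontally at the top; its moment arm is the height L sinθ = 3.19·sin64.4° = 2.877 m, counterclockwise.
Setting net torque to zero: N × 2.877 = 946.3 → N = 329 N.
ΣFx = 0: friction at the foot balances the wall's push, so f = N_wall = 329 N.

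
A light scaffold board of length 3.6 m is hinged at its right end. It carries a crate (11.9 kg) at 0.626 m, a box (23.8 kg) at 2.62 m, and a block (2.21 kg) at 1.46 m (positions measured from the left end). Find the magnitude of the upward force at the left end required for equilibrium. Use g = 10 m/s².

F ≈ 176 N

About the right end:
Crate: 11.9 × 10 = 119 N down at 0.626 m → arm 2.974 m, τ = 119 × 2.974 = 353.9 N·m counterclockwise.
Box: 23.8 × 10 = 238 N down at 2.62 m → arm 0.98 m, τ = 238 × 0.98 = 233.2 N·m counterclockwise.
Block: 2.21 × 10 = 22.1 N down at 1.46 m → arm 2.14 m, τ = 22.1 × 2.14 = 47.29 N·m counterclockwise.
Net moment of the loads = 634.4 N·m counterclockwise.
The upward force F acts at the left end, arm 3.6 m, giving F × 3.6 clockwise.
Στ = 0 ⇒ F × 3.6 = 634.4 ⇒ F = 634.4 / 3.6 = 176 N.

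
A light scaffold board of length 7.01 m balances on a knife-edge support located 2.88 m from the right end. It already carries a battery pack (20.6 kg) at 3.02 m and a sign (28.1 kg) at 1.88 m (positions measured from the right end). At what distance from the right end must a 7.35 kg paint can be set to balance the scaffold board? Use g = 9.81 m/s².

x ≈ 6.31 m from the right end

Taking torques about the knife-edge support (at 2.88 m from the right end):
Battery pack: 20.6 × 9.81 = 202.1 N down at 3.02 m → arm 0.14 m, τ = 202.1 × 0.14 = 28.29 N·m counterclockwise.
Sign: 28.1 × 9.81 = 275.7 N down at 1.88 m → arm 1 m, τ = 275.7 × 1 = 275.7 N·m clockwise.
Net moment of existing loads = 247.4 N·m clockwise.
The paint can weighs 7.35 × 9.81 = 72.1 N and must supply an equal counterclockwise moment, so its lever arm about the knife-edge support is 247.4 / 72.1 = 3.43 m.
That puts it at 2.88 + 3.43 = 6.31 m from the right end.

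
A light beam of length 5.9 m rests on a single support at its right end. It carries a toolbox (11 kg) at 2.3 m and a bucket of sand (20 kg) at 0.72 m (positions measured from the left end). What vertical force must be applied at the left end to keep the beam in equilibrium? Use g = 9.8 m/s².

Taking torques about the right end:
Toolbox: 11 × 9.8 = 107.8 N down at 2.3 m → arm 3.6 m, τ = 107.8 × 3.6 = 388.1 N·m counterclockwise.
Bucket of sand: 20 × 9.8 = 196 N down at 0.72 m → arm 5.18 m, τ = 196 × 5.18 = 1015 N·m counterclockwise.
Net moment of the loads = 1403 N·m counterclockwise.
The upward force F acts at the left end, arm 5.9 m, giving F × 5.9 clockwise.
Setting net torque to zero: F × 5.9 = 1403 → F = 1403 / 5.9 = 238 N.

F ≈ 238 N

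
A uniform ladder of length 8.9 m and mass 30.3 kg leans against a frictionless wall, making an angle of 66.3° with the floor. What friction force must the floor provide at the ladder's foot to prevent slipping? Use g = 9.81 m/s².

Choose the foot of the ladder as the axis so the floor normal and friction both act there and drop out.
Ladder weight 30.3×9.81 = 297.2 N acts at 4.45 m along the ladder; its horizontal arm is 4.45·cos66.3° = 1.789 m → τ = 531.7 N·m clockwise.
Wall normal N acts horizontally at the top; its moment arm is the height L sinθ = 8.9·sin66.3° = 8.149 m, counterclockwise.
Στ = 0 ⇒ N × 8.149 = 531.7 ⇒ N = 65.2 N.
ΣFx = 0: friction at the foot balances the wall's push, so f = N_wall = 65.2 N.

f ≈ 65.2 N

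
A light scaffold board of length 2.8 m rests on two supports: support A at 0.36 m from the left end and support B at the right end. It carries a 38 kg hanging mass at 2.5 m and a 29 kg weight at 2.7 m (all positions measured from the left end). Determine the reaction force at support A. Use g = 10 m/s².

Take moments about support B.
Hanging mass: 38 × 10 = 380 N down at 2.5 m → arm 0.3 m, τ = 380 × 0.3 = 114 N·m counterclockwise.
Weight: 29 × 10 = 290 N down at 2.7 m → arm 0.1 m, τ = 290 × 0.1 = 29 N·m counterclockwise.
Net load moment about support B = 143 N·m counterclockwise.
Reaction R at support A is upward at 0.36 m, arm 2.44 m → moment R × 2.44 clockwise.
Στ = 0 ⇒ R × 2.44 = 143 ⇒ R = 58.6 N.

R_A ≈ 58.6 N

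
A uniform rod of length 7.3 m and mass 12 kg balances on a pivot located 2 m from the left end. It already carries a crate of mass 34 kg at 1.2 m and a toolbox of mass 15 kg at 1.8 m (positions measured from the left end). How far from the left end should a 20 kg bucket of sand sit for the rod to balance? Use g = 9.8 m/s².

x ≈ 2.52 m from the left end

Take moments about the pivot (at 2 m from the left end).
Beam weight: 12 × 9.8 = 117.6 N down at 3.65 m → arm 1.65 m, τ = 117.6 × 1.65 = 194 N·m clockwise.
Crate: 34 × 9.8 = 333.2 N down at 1.2 m → arm 0.8 m, τ = 333.2 × 0.8 = 266.6 N·m counterclockwise.
Toolbox: 15 × 9.8 = 147 N down at 1.8 m → arm 0.2 m, τ = 147 × 0.2 = 29.4 N·m counterclockwise.
Net moment of existing loads = 102 N·m counterclockwise.
The bucket of sand weighs 20 × 9.8 = 196 N and must supply an equal clockwise moment, so its lever arm about the pivot is 102 / 196 = 0.52 m.
That puts it at 2 + 0.52 = 2.52 m from the left end.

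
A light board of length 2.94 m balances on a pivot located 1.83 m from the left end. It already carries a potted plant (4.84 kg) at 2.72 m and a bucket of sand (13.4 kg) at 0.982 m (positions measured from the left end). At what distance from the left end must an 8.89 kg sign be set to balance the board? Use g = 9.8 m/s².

Take moments about the pivot (at 1.83 m from the left end).
Potted plant: 4.84 × 9.8 = 47.43 N down at 2.72 m → arm 0.89 m, τ = 47.43 × 0.89 = 42.21 N·m clockwise.
Bucket of sand: 13.4 × 9.8 = 131.3 N down at 0.982 m → arm 0.848 m, τ = 131.3 × 0.848 = 111.3 N·m counterclockwise.
Net moment of existing loads = 69.09 N·m counterclockwise.
The sign weighs 8.89 × 9.8 = 87.12 N and must supply an equal clockwise moment, so its lever arm about the pivot is 69.09 / 87.12 = 0.793 m.
That puts it at 1.83 + 0.793 = 2.62 m from the left end.

x ≈ 2.62 m from the left end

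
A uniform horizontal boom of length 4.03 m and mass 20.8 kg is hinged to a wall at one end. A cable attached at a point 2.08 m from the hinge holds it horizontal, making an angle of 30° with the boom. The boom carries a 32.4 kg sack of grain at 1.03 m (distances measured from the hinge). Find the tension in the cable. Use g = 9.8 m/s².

T ≈ 709 N

Choose the hinge as the axis so the unknown hinge reaction has zero arm there.
Beam weight: 20.8 × 9.8 = 203.8 N down at 2.015 m → arm 2.015 m, τ = 203.8 × 2.015 = 410.7 N·m clockwise.
Sack of grain: 32.4 × 9.8 = 317.5 N down at 1.03 m → arm 1.03 m, τ = 317.5 × 1.03 = 327 N·m clockwise.
Total clockwise load moment = 737.7 N·m.
The cable tension T acts at 2.08 m; only its component perpendicular to the boom, T sinθ, produces torque. sin 30° = 0.5.
For rotational equilibrium, T × 2.08 × 0.5 = 737.7, so T = 737.7 / 1.04 = 709 N.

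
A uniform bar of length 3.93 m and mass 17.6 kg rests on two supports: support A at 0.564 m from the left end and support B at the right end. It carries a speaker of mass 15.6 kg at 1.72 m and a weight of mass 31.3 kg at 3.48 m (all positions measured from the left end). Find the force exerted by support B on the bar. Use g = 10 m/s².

R_B ≈ 398 N

Choose support A as the axis so its reaction then has zero moment arm.
Beam weight: 17.6 × 10 = 176 N down at 1.965 m → arm 1.401 m, τ = 176 × 1.401 = 246.6 N·m clockwise.
Speaker: 15.6 × 10 = 156 N down at 1.72 m → arm 1.156 m, τ = 156 × 1.156 = 180.3 N·m clockwise.
Weight: 31.3 × 10 = 313 N down at 3.48 m → arm 2.916 m, τ = 313 × 2.916 = 912.7 N·m clockwise.
Net load moment about support A = 1340 N·m clockwise.
Reaction R at support B is upward at 3.93 m, arm 3.366 m → moment R × 3.366 counterclockwise.
Balancing moments: R × 3.366 = 1340, giving R = 398 N.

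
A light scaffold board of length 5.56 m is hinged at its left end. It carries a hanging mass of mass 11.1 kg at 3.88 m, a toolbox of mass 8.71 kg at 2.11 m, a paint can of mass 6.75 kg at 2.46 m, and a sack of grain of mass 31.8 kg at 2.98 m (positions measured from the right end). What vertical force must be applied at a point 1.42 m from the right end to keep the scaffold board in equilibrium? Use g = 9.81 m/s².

F ≈ 359 N

Taking torques about the left end:
Hanging mass: 11.1 × 9.81 = 108.9 N down at 3.88 m → arm 1.68 m, τ = 108.9 × 1.68 = 183 N·m clockwise.
Toolbox: 8.71 × 9.81 = 85.45 N down at 2.11 m → arm 3.45 m, τ = 85.45 × 3.45 = 294.8 N·m clockwise.
Paint can: 6.75 × 9.81 = 66.22 N down at 2.46 m → arm 3.1 m, τ = 66.22 × 3.1 = 205.3 N·m clockwise.
Sack of grain: 31.8 × 9.81 = 312 N down at 2.98 m → arm 2.58 m, τ = 312 × 2.58 = 805 N·m clockwise.
Net moment of the loads = 1488 N·m clockwise.
The upward force F acts at a point 1.42 m from the right end, arm 4.14 m, giving F × 4.14 counterclockwise.
For rotational equilibrium, F × 4.14 = 1488, so F = 1488 / 4.14 = 359 N.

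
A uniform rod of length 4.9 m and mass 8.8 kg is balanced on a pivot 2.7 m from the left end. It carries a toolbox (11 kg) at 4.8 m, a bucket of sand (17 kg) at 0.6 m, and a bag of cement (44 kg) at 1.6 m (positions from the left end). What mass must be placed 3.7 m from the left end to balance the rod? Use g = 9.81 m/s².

m ≈ 63.2 kg

Take moments about the pivot (at 2.7 m from the left end).
Beam weight: 8.8 × 9.81 = 86.33 N down at 2.45 m → arm 0.25 m, τ = 86.33 × 0.25 = 21.58 N·m counterclockwise.
Toolbox: 11 × 9.81 = 107.9 N down at 4.8 m → arm 2.1 m, τ = 107.9 × 2.1 = 226.6 N·m clockwise.
Bucket of sand: 17 × 9.81 = 166.8 N down at 0.6 m → arm 2.1 m, τ = 166.8 × 2.1 = 350.3 N·m counterclockwise.
Bag of cement: 44 × 9.81 = 431.6 N down at 1.6 m → arm 1.1 m, τ = 431.6 × 1.1 = 474.8 N·m counterclockwise.
Net moment of known loads = 620.1 N·m counterclockwise.
An unknown mass m at 3.7 m has arm 1 m; its moment is m·g·1 clockwise.
Balancing moments: m × 9.81 × 1 = 620.1, giving m = 620.1 / (9.81 × 1) = 63.2 kg.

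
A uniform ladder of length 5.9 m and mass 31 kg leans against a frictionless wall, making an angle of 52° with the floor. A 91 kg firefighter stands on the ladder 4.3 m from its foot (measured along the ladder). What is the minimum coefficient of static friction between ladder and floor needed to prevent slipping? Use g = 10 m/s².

μ_min ≈ 0.524

Taking torques about the foot of the ladder:
Ladder weight 31×10 = 310 N acts at 2.95 m along the ladder; its horizontal arm is 2.95·cos52° = 1.816 m → τ = 563 N·m clockwise.
Firefighter: 91×10 = 910 N at 4.3 m → arm 2.647 m → τ = 2409 N·m clockwise.
Wall normal N acts horizontally at the top; its moment arm is the height L sinθ = 5.9·sin52° = 4.649 m, counterclockwise.
For rotational equilibrium, N × 4.649 = 2972, so N = 639.3 N.
ΣFx = 0 ⇒ f = N_wall = 639.3 N. ΣFy = 0 ⇒ N_floor = 1220 N.
μ_min = f / N_floor = 639.3 / 1220 = 0.524.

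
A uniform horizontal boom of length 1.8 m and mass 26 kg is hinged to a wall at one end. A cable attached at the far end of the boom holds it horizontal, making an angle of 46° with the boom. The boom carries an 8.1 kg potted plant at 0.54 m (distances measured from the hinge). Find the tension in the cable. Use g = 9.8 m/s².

About the hinge:
Beam weight: 26 × 9.8 = 254.8 N down at 0.9 m → arm 0.9 m, τ = 254.8 × 0.9 = 229.3 N·m clockwise.
Potted plant: 8.1 × 9.8 = 79.38 N down at 0.54 m → arm 0.54 m, τ = 79.38 × 0.54 = 42.87 N·m clockwise.
Total clockwise load moment = 272.2 N·m.
The cable tension T acts at 1.8 m; only its component perpendicular to the boom, T sinθ, produces torque. sin 46° = 0.7193.
Στ = 0 ⇒ T × 1.8 × 0.7193 = 272.2 ⇒ T = 272.2 / 1.295 = 210 N.

T ≈ 210 N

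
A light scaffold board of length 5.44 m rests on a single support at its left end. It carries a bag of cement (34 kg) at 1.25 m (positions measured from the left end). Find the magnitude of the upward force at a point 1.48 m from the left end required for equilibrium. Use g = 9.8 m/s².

Choose the left end as the axis so the unknown pivot reaction has zero arm there.
Bag of cement: 34 × 9.8 = 333.2 N down at 1.25 m → arm 1.25 m, τ = 333.2 × 1.25 = 416.5 N·m clockwise.
Net moment of the loads = 416.5 N·m clockwise.
The upward force F acts at a point 1.48 m from the left end, arm 1.48 m, giving F × 1.48 counterclockwise.
For rotational equilibrium, F × 1.48 = 416.5, so F = 416.5 / 1.48 = 281 N.

F ≈ 281 N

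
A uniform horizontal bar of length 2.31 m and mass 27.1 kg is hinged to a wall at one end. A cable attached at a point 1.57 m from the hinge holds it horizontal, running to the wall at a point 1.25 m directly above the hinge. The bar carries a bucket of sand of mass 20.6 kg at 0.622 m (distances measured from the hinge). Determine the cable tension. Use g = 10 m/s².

Take moments about the hinge.
Beam weight: 27.1 × 10 = 271 N down at 1.155 m → arm 1.155 m, τ = 271 × 1.155 = 313 N·m clockwise.
Bucket of sand: 20.6 × 10 = 206 N down at 0.622 m → arm 0.622 m, τ = 206 × 0.622 = 128.1 N·m clockwise.
Total clockwise load moment = 441.1 N·m.
The cable tension T acts at 1.57 m; only its component perpendicular to the bar, T sinθ, produces torque. sinθ = h/√(h²+d²) = 1.25/√(1.25²+1.57²) = 0.6229.
Balancing moments: T × 1.57 × 0.6229 = 441.1, giving T = 441.1 / 0.978 = 451 N.

T ≈ 451 N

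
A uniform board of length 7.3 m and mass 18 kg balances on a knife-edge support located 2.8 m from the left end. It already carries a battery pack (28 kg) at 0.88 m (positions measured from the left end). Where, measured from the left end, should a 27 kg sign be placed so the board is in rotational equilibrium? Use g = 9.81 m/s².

Take moments about the knife-edge support (at 2.8 m from the left end).
Beam weight: 18 × 9.81 = 176.6 N down at 3.65 m → arm 0.85 m, τ = 176.6 × 0.85 = 150.1 N·m clockwise.
Battery pack: 28 × 9.81 = 274.7 N down at 0.88 m → arm 1.92 m, τ = 274.7 × 1.92 = 527.4 N·m counterclockwise.
Net moment of existing loads = 377.3 N·m counterclockwise.
The sign weighs 27 × 9.81 = 264.9 N and must supply an equal clockwise moment, so its lever arm about the knife-edge support is 377.3 / 264.9 = 1.42 m.
That puts it at 2.8 + 1.42 = 4.22 m from the left end.

x ≈ 4.22 m from the left end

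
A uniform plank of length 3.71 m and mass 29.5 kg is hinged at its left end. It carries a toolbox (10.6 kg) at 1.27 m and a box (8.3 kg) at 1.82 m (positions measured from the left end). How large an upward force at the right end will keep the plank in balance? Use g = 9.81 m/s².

Taking torques about the left end:
Beam weight: 29.5 × 9.81 = 289.4 N down at 1.855 m → arm 1.855 m, τ = 289.4 × 1.855 = 536.8 N·m clockwise.
Toolbox: 10.6 × 9.81 = 104 N down at 1.27 m → arm 1.27 m, τ = 104 × 1.27 = 132.1 N·m clockwise.
Box: 8.3 × 9.81 = 81.42 N down at 1.82 m → arm 1.82 m, τ = 81.42 × 1.82 = 148.2 N·m clockwise.
Net moment of the loads = 817.1 N·m clockwise.
The upward force F acts at the right end, arm 3.71 m, giving F × 3.71 counterclockwise.
Setting net torque to zero: F × 3.71 = 817.1 → F = 817.1 / 3.71 = 220 N.

F ≈ 220 N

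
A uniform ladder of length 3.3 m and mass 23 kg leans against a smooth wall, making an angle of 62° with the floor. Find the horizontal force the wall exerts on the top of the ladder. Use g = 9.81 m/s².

N_wall ≈ 60 N

Taking torques about the foot of the ladder:
Ladder weight 23×9.81 = 225.6 N acts at 1.65 m along the ladder; its horizontal arm is 1.65·cos62° = 0.7746 m → τ = 174.7 N·m clockwise.
Wall normal N acts horizontally at the top; its moment arm is the height L sinθ = 3.3·sin62° = 2.914 m, counterclockwise.
Στ = 0 ⇒ N × 2.914 = 174.7 ⇒ N = 60 N.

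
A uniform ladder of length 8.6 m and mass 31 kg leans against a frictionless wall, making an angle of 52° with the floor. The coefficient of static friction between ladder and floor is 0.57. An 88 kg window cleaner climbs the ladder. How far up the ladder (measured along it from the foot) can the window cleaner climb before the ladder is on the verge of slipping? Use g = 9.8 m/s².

d ≈ 6.97 m

Sum moments about the foot of the ladder (the floor normal and friction both act there and drop out).
Ladder weight 31×9.8 = 303.8 N acts at 4.3 m along the ladder; its horizontal arm is 4.3·cos52° = 2.647 m → τ = 804.2 N·m clockwise.
Window cleaner weight 88×9.8 = 862.4 N at distance d → arm d·cos52° → τ = 862.4·d·0.6157 clockwise.
Wall normal N at the top has arm L sinθ = 6.777 m counterclockwise, so Στ = 0 gives N·6.777 = 804.2 + 531·d.
ΣFy = 0 ⇒ N_floor = 1166 N, so the maximum friction is μ_s·N_floor = 0.57×1166 = 664.6 N. ΣFx = 0 ⇒ N_wall = f, so at the slipping point N = 664.6 N.
Substituting: 664.6×6.777 = 804.2 + 531·d ⇒ d = (4504 − 804.2) / 531 = 6.97 m.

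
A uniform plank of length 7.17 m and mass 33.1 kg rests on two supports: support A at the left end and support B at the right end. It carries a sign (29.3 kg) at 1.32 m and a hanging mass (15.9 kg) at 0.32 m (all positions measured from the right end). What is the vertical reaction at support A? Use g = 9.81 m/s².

Take moments about support B.
Beam weight: 33.1 × 9.81 = 324.7 N down at 3.585 m → arm 3.585 m, τ = 324.7 × 3.585 = 1164 N·m counterclockwise.
Sign: 29.3 × 9.81 = 287.4 N down at 1.32 m → arm 1.32 m, τ = 287.4 × 1.32 = 379.4 N·m counterclockwise.
Hanging mass: 15.9 × 9.81 = 156 N down at 0.32 m → arm 0.32 m, τ = 156 × 0.32 = 49.92 N·m counterclockwise.
Net load moment about support B = 1593 N·m counterclockwise.
Reaction R at support A is upward at 7.17 m, arm 7.17 m → moment R × 7.17 clockwise.
For rotational equilibrium, R × 7.17 = 1593, so R = 222 N.

R_A ≈ 222 N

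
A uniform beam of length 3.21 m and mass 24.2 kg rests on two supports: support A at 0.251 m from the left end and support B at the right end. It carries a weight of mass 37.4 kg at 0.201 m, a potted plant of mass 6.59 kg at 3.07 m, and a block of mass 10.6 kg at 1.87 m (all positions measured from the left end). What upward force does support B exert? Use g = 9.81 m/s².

R_B ≈ 221 N

Take moments about support A.
Beam weight: 24.2 × 9.81 = 237.4 N down at 1.605 m → arm 1.354 m, τ = 237.4 × 1.354 = 321.4 N·m clockwise.
Weight: 37.4 × 9.81 = 366.9 N down at 0.201 m → arm 0.05 m, τ = 366.9 × 0.05 = 18.34 N·m counterclockwise.
Potted plant: 6.59 × 9.81 = 64.65 N down at 3.07 m → arm 2.819 m, τ = 64.65 × 2.819 = 182.2 N·m clockwise.
Block: 10.6 × 9.81 = 104 N down at 1.87 m → arm 1.619 m, τ = 104 × 1.619 = 168.4 N·m clockwise.
Net load moment about support A = 653.7 N·m clockwise.
Reaction R at support B is upward at 3.21 m, arm 2.959 m → moment R × 2.959 counterclockwise.
Setting net torque to zero: R × 2.959 = 653.7 → R = 221 N.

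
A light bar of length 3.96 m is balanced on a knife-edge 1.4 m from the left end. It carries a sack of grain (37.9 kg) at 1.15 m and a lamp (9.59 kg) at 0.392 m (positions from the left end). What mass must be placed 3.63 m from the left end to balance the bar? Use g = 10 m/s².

m ≈ 8.58 kg

About the knife-edge (at 1.4 m from the left end):
Sack of grain: 37.9 × 10 = 379 N down at 1.15 m → arm 0.25 m, τ = 379 × 0.25 = 94.75 N·m counterclockwise.
Lamp: 9.59 × 10 = 95.9 N down at 0.392 m → arm 1.008 m, τ = 95.9 × 1.008 = 96.67 N·m counterclockwise.
Net moment of known loads = 191.4 N·m counterclockwise.
An unknown mass m at 3.63 m has arm 2.23 m; its moment is m·g·2.23 clockwise.
Balancing moments: m × 10 × 2.23 = 191.4, giving m = 191.4 / (10 × 2.23) = 8.58 kg.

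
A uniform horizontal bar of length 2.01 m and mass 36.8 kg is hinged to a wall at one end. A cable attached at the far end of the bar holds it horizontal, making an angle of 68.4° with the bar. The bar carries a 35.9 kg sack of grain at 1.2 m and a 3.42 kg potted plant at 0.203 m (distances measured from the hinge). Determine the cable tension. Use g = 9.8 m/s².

T ≈ 423 N

Take moments about the hinge.
Beam weight: 36.8 × 9.8 = 360.6 N down at 1.005 m → arm 1.005 m, τ = 360.6 × 1.005 = 362.4 N·m clockwise.
Sack of grain: 35.9 × 9.8 = 351.8 N down at 1.2 m → arm 1.2 m, τ = 351.8 × 1.2 = 422.2 N·m clockwise.
Potted plant: 3.42 × 9.8 = 33.52 N down at 0.203 m → arm 0.203 m, τ = 33.52 × 0.203 = 6.805 N·m clockwise.
Total clockwise load moment = 791.4 N·m.
The cable tension T acts at 2.01 m; only its component perpendicular to the bar, T sinθ, produces torque. sin 68.4° = 0.9298.
Στ = 0 ⇒ T × 2.01 × 0.9298 = 791.4 ⇒ T = 791.4 / 1.869 = 423 N.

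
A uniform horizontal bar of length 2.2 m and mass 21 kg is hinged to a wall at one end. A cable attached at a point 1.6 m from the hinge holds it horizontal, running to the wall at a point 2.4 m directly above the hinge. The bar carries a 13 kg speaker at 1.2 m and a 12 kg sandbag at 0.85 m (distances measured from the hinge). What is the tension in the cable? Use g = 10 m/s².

T ≈ 367 N

Taking torques about the hinge:
Beam weight: 21 × 10 = 210 N down at 1.1 m → arm 1.1 m, τ = 210 × 1.1 = 231 N·m clockwise.
Speaker: 13 × 10 = 130 N down at 1.2 m → arm 1.2 m, τ = 130 × 1.2 = 156 N·m clockwise.
Sandbag: 12 × 10 = 120 N down at 0.85 m → arm 0.85 m, τ = 120 × 0.85 = 102 N·m clockwise.
Total clockwise load moment = 489 N·m.
The cable tension T acts at 1.6 m; only its component perpendicular to the bar, T sinθ, produces torque. sinθ = h/√(h²+d²) = 2.4/√(2.4²+1.6²) = 0.8321.
Balancing moments: T × 1.6 × 0.8321 = 489, giving T = 489 / 1.331 = 367 N.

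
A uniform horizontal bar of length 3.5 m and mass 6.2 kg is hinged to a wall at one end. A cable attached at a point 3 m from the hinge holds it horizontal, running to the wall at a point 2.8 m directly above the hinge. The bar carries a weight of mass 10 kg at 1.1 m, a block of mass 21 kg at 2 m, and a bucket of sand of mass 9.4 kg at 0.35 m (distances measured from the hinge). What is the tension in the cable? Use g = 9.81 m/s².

About the hinge:
Beam weight: 6.2 × 9.81 = 60.82 N down at 1.75 m → arm 1.75 m, τ = 60.82 × 1.75 = 106.4 N·m clockwise.
Weight: 10 × 9.81 = 98.1 N down at 1.1 m → arm 1.1 m, τ = 98.1 × 1.1 = 107.9 N·m clockwise.
Block: 21 × 9.81 = 206 N down at 2 m → arm 2 m, τ = 206 × 2 = 412 N·m clockwise.
Bucket of sand: 9.4 × 9.81 = 92.21 N down at 0.35 m → arm 0.35 m, τ = 92.21 × 0.35 = 32.27 N·m clockwise.
Total clockwise load moment = 658.6 N·m.
The cable tension T acts at 3 m; only its component perpendicular to the bar, T sinθ, produces torque. sinθ = h/√(h²+d²) = 2.8/√(2.8²+3²) = 0.6823.
Στ = 0 ⇒ T × 3 × 0.6823 = 658.6 ⇒ T = 658.6 / 2.047 = 322 N.

T ≈ 322 N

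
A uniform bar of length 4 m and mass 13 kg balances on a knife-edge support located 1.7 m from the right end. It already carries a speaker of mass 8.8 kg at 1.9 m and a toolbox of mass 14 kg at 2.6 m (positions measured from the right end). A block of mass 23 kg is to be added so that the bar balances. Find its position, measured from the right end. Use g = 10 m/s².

Taking torques about the knife-edge support (at 1.7 m from the right end):
Beam weight: 13 × 10 = 130 N down at 2 m → arm 0.3 m, τ = 130 × 0.3 = 39 N·m counterclockwise.
Speaker: 8.8 × 10 = 88 N down at 1.9 m → arm 0.2 m, τ = 88 × 0.2 = 17.6 N·m counterclockwise.
Toolbox: 14 × 10 = 140 N down at 2.6 m → arm 0.9 m, τ = 140 × 0.9 = 126 N·m counterclockwise.
Net moment of existing loads = 182.6 N·m counterclockwise.
The block weighs 23 × 10 = 230 N and must supply an equal clockwise moment, so its lever arm about the knife-edge support is 182.6 / 230 = 0.794 m.
That puts it at 1.7 − 0.794 = 0.906 m from the right end.

x ≈ 0.906 m from the right end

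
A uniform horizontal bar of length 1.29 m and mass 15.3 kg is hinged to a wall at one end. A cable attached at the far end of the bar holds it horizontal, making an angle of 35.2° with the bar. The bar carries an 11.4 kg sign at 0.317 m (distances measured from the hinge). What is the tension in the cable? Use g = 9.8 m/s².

Sum moments about the hinge (the unknown hinge reaction has zero arm there).
Beam weight: 15.3 × 9.8 = 149.9 N down at 0.645 m → arm 0.645 m, τ = 149.9 × 0.645 = 96.69 N·m clockwise.
Sign: 11.4 × 9.8 = 111.7 N down at 0.317 m → arm 0.317 m, τ = 111.7 × 0.317 = 35.41 N·m clockwise.
Total clockwise load moment = 132.1 N·m.
The cable tension T acts at 1.29 m; only its component perpendicular to the bar, T sinθ, produces torque. sin 35.2° = 0.5764.
Στ = 0 ⇒ T × 1.29 × 0.5764 = 132.1 ⇒ T = 132.1 / 0.7436 = 178 N.

T ≈ 178 N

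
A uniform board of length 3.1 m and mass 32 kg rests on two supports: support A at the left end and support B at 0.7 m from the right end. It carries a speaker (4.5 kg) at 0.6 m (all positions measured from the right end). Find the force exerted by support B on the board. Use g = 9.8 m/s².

R_B ≈ 248 N

About support A:
Beam weight: 32 × 9.8 = 313.6 N down at 1.55 m → arm 1.55 m, τ = 313.6 × 1.55 = 486.1 N·m clockwise.
Speaker: 4.5 × 9.8 = 44.1 N down at 0.6 m → arm 2.5 m, τ = 44.1 × 2.5 = 110.2 N·m clockwise.
Net load moment about support A = 596.3 N·m clockwise.
Reaction R at support B is upward at 0.7 m, arm 2.4 m → moment R × 2.4 counterclockwise.
Balancing moments: R × 2.4 = 596.3, giving R = 248 N.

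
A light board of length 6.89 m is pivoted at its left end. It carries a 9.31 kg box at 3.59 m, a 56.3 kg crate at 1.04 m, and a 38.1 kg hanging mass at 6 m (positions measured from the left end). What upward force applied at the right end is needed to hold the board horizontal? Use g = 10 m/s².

Take moments about the left end.
Box: 9.31 × 10 = 93.1 N down at 3.59 m → arm 3.59 m, τ = 93.1 × 3.59 = 334.2 N·m clockwise.
Crate: 56.3 × 10 = 563 N down at 1.04 m → arm 1.04 m, τ = 563 × 1.04 = 585.5 N·m clockwise.
Hanging mass: 38.1 × 10 = 381 N down at 6 m → arm 6 m, τ = 381 × 6 = 2286 N·m clockwise.
Net moment of the loads = 3206 N·m clockwise.
The upward force F acts at the right end, arm 6.89 m, giving F × 6.89 counterclockwise.
For rotational equilibrium, F × 6.89 = 3206, so F = 3206 / 6.89 = 465 N.

F ≈ 465 N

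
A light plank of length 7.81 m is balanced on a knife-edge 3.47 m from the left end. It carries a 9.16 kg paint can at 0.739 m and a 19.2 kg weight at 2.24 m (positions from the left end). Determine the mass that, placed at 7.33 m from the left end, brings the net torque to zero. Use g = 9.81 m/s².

m ≈ 12.6 kg

About the knife-edge (at 3.47 m from the left end):
Paint can: 9.16 × 9.81 = 89.86 N down at 0.739 m → arm 2.731 m, τ = 89.86 × 2.731 = 245.4 N·m counterclockwise.
Weight: 19.2 × 9.81 = 188.4 N down at 2.24 m → arm 1.23 m, τ = 188.4 × 1.23 = 231.7 N·m counterclockwise.
Net moment of known loads = 477.1 N·m counterclockwise.
An unknown mass m at 7.33 m has arm 3.86 m; its moment is m·g·3.86 clockwise.
For rotational equilibrium, m × 9.81 × 3.86 = 477.1, so m = 477.1 / (9.81 × 3.86) = 12.6 kg.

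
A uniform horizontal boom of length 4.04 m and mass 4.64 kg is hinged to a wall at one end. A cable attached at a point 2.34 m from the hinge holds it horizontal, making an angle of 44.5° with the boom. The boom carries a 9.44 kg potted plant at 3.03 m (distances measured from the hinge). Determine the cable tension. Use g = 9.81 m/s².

Taking torques about the hinge:
Beam weight: 4.64 × 9.81 = 45.52 N down at 2.02 m → arm 2.02 m, τ = 45.52 × 2.02 = 91.95 N·m clockwise.
Potted plant: 9.44 × 9.81 = 92.61 N down at 3.03 m → arm 3.03 m, τ = 92.61 × 3.03 = 280.6 N·m clockwise.
Total clockwise load moment = 372.6 N·m.
The cable tension T acts at 2.34 m; only its component perpendicular to the boom, T sinθ, produces torque. sin 44.5° = 0.7009.
Setting net torque to zero: T × 2.34 × 0.7009 = 372.6 → T = 372.6 / 1.64 = 227 N.

T ≈ 227 N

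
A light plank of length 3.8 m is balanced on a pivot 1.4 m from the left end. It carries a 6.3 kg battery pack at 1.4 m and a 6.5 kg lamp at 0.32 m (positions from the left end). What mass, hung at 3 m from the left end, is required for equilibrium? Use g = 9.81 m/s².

m ≈ 4.39 kg

Take moments about the pivot (at 1.4 m from the left end).
Battery pack: acts at the pivot, moment arm 0 → no torque.
Lamp: 6.5 × 9.81 = 63.77 N down at 0.32 m → arm 1.08 m, τ = 63.77 × 1.08 = 68.87 N·m counterclockwise.
Net moment of known loads = 68.87 N·m counterclockwise.
An unknown mass m at 3 m has arm 1.6 m; its moment is m·g·1.6 clockwise.
For rotational equilibrium, m × 9.81 × 1.6 = 68.87, so m = 68.87 / (9.81 × 1.6) = 4.39 kg.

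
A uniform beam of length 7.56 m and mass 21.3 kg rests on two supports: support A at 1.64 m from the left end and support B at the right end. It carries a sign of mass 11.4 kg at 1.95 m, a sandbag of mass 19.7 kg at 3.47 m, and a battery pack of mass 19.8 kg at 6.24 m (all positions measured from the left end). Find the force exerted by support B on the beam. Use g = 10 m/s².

R_B ≈ 298 N

About support A:
Beam weight: 21.3 × 10 = 213 N down at 3.78 m → arm 2.14 m, τ = 213 × 2.14 = 455.8 N·m clockwise.
Sign: 11.4 × 10 = 114 N down at 1.95 m → arm 0.31 m, τ = 114 × 0.31 = 35.34 N·m clockwise.
Sandbag: 19.7 × 10 = 197 N down at 3.47 m → arm 1.83 m, τ = 197 × 1.83 = 360.5 N·m clockwise.
Battery pack: 19.8 × 10 = 198 N down at 6.24 m → arm 4.6 m, τ = 198 × 4.6 = 910.8 N·m clockwise.
Net load moment about support A = 1762 N·m clockwise.
Reaction R at support B is upward at 7.56 m, arm 5.92 m → moment R × 5.92 counterclockwise.
Στ = 0 ⇒ R × 5.92 = 1762 ⇒ R = 298 N.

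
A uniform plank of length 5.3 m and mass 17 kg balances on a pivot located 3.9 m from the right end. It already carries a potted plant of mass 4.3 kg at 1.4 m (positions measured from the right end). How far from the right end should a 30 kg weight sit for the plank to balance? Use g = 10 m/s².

x ≈ 4.97 m from the right end

About the pivot (at 3.9 m from the right end):
Beam weight: 17 × 10 = 170 N down at 2.65 m → arm 1.25 m, τ = 170 × 1.25 = 212.5 N·m clockwise.
Potted plant: 4.3 × 10 = 43 N down at 1.4 m → arm 2.5 m, τ = 43 × 2.5 = 107.5 N·m clockwise.
Net moment of existing loads = 320 N·m clockwise.
The weight weighs 30 × 10 = 300 N and must supply an equal counterclockwise moment, so its lever arm about the pivot is 320 / 300 = 1.07 m.
That puts it at 3.9 + 1.07 = 4.97 m from the right end.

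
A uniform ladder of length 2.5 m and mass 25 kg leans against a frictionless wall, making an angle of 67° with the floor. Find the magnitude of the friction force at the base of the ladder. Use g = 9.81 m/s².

f ≈ 52.1 N

Taking torques about the foot of the ladder:
Ladder weight 25×9.81 = 245.2 N acts at 1.25 m along the ladder; its horizontal arm is 1.25·cos67° = 0.4884 m → τ = 119.8 N·m clockwise.
Wall normal N acts horizontally at the top; its moment arm is the height L sinθ = 2.5·sin67° = 2.301 m, counterclockwise.
Setting net torque to zero: N × 2.301 = 119.8 → N = 52.1 N.
ΣFx = 0: friction at the foot balances the wall's push, so f = N_wall = 52.1 N.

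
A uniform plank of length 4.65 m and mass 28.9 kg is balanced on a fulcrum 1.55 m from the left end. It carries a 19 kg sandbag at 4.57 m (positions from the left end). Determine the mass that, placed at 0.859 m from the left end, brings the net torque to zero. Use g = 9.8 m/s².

m ≈ 115 kg

About the fulcrum (at 1.55 m from the left end):
Beam weight: 28.9 × 9.8 = 283.2 N down at 2.325 m → arm 0.775 m, τ = 283.2 × 0.775 = 219.5 N·m clockwise.
Sandbag: 19 × 9.8 = 186.2 N down at 4.57 m → arm 3.02 m, τ = 186.2 × 3.02 = 562.3 N·m clockwise.
Net moment of known loads = 781.8 N·m clockwise.
An unknown mass m at 0.859 m has arm 0.691 m; its moment is m·g·0.691 counterclockwise.
Στ = 0 ⇒ m × 9.8 × 0.691 = 781.8 ⇒ m = 781.8 / (9.8 × 0.691) = 115 kg.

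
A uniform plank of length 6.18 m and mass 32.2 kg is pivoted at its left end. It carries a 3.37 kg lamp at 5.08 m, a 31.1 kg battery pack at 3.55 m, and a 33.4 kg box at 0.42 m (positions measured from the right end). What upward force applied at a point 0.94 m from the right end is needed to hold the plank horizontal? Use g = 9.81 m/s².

F ≈ 707 N

Sum moments about the left end (the unknown pivot reaction has zero arm there).
Beam weight: 32.2 × 9.81 = 315.9 N down at 3.09 m → arm 3.09 m, τ = 315.9 × 3.09 = 976.1 N·m clockwise.
Lamp: 3.37 × 9.81 = 33.06 N down at 5.08 m → arm 1.1 m, τ = 33.06 × 1.1 = 36.37 N·m clockwise.
Battery pack: 31.1 × 9.81 = 305.1 N down at 3.55 m → arm 2.63 m, τ = 305.1 × 2.63 = 802.4 N·m clockwise.
Box: 33.4 × 9.81 = 327.7 N down at 0.42 m → arm 5.76 m, τ = 327.7 × 5.76 = 1888 N·m clockwise.
Net moment of the loads = 3703 N·m clockwise.
The upward force F acts at a point 0.94 m from the right end, arm 5.24 m, giving F × 5.24 counterclockwise.
Στ = 0 ⇒ F × 5.24 = 3703 ⇒ F = 3703 / 5.24 = 707 N.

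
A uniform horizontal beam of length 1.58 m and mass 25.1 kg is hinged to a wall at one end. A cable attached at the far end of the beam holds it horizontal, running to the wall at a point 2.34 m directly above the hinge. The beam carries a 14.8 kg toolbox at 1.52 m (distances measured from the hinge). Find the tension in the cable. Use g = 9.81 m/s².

T ≈ 317 N

About the hinge:
Beam weight: 25.1 × 9.81 = 246.2 N down at 0.79 m → arm 0.79 m, τ = 246.2 × 0.79 = 194.5 N·m clockwise.
Toolbox: 14.8 × 9.81 = 145.2 N down at 1.52 m → arm 1.52 m, τ = 145.2 × 1.52 = 220.7 N·m clockwise.
Total clockwise load moment = 415.2 N·m.
The cable tension T acts at 1.58 m; only its component perpendicular to the beam, T sinθ, produces torque. sinθ = h/√(h²+d²) = 2.34/√(2.34²+1.58²) = 0.8288.
Balancing moments: T × 1.58 × 0.8288 = 415.2, giving T = 415.2 / 1.31 = 317 N.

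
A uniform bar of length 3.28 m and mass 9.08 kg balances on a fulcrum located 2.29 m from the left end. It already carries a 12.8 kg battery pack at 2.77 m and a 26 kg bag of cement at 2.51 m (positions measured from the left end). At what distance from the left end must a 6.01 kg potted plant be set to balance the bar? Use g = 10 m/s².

Sum moments about the fulcrum (at 2.29 m from the left end) (the support reaction has zero arm there).
Beam weight: 9.08 × 10 = 90.8 N down at 1.64 m → arm 0.65 m, τ = 90.8 × 0.65 = 59.02 N·m counterclockwise.
Battery pack: 12.8 × 10 = 128 N down at 2.77 m → arm 0.48 m, τ = 128 × 0.48 = 61.44 N·m clockwise.
Bag of cement: 26 × 10 = 260 N down at 2.51 m → arm 0.22 m, τ = 260 × 0.22 = 57.2 N·m clockwise.
Net moment of existing loads = 59.62 N·m clockwise.
The potted plant weighs 6.01 × 10 = 60.1 N and must supply an equal counterclockwise moment, so its lever arm about the fulcrum is 59.62 / 60.1 = 0.992 m.
That puts it at 2.29 − 0.992 = 1.3 m from the left end.

x ≈ 1.3 m from the left end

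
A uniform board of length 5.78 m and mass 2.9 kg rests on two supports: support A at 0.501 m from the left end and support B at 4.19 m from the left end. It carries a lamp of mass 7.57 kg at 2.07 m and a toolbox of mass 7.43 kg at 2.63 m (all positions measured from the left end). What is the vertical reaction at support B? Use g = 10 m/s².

Choose support A as the axis so its reaction then has zero moment arm.
Beam weight: 2.9 × 10 = 29 N down at 2.89 m → arm 2.389 m, τ = 29 × 2.389 = 69.28 N·m clockwise.
Lamp: 7.57 × 10 = 75.7 N down at 2.07 m → arm 1.569 m, τ = 75.7 × 1.569 = 118.8 N·m clockwise.
Toolbox: 7.43 × 10 = 74.3 N down at 2.63 m → arm 2.129 m, τ = 74.3 × 2.129 = 158.2 N·m clockwise.
Net load moment about support A = 346.3 N·m clockwise.
Reaction R at support B is upward at 4.19 m, arm 3.689 m → moment R × 3.689 counterclockwise.
Balancing moments: R × 3.689 = 346.3, giving R = 93.9 N.

R_B ≈ 93.9 N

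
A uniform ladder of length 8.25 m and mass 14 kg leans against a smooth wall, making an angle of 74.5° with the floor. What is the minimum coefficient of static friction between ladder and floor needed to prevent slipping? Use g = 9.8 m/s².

μ_min ≈ 0.139

Taking torques about the foot of the ladder:
Ladder weight 14×9.8 = 137.2 N acts at 4.125 m along the ladder; its horizontal arm is 4.125·cos74.5° = 1.102 m → τ = 151.2 N·m clockwise.
Wall normal N acts horizontally at the top; its moment arm is the height L sinθ = 8.25·sin74.5° = 7.95 m, counterclockwise.
Setting net torque to zero: N × 7.95 = 151.2 → N = 19.02 N.
ΣFx = 0 ⇒ f = N_wall = 19.02 N. ΣFy = 0 ⇒ N_floor = 137.2 N.
μ_min = f / N_floor = 19.02 / 137.2 = 0.139.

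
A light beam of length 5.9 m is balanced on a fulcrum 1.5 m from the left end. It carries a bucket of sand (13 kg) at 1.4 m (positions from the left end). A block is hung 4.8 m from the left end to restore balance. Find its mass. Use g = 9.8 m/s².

Sum moments about the fulcrum (at 1.5 m from the left end) (the support reaction has zero arm there).
Bucket of sand: 13 × 9.8 = 127.4 N down at 1.4 m → arm 0.1 m, τ = 127.4 × 0.1 = 12.74 N·m counterclockwise.
Net moment of known loads = 12.74 N·m counterclockwise.
An unknown mass m at 4.8 m has arm 3.3 m; its moment is m·g·3.3 clockwise.
Balancing moments: m × 9.8 × 3.3 = 12.74, giving m = 12.74 / (9.8 × 3.3) = 0.394 kg.

m ≈ 0.394 kg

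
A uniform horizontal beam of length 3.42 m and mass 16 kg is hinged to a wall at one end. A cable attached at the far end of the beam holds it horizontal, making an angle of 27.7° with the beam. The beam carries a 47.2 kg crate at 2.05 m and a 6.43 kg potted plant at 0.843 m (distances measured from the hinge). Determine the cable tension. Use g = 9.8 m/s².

About the hinge:
Beam weight: 16 × 9.8 = 156.8 N down at 1.71 m → arm 1.71 m, τ = 156.8 × 1.71 = 268.1 N·m clockwise.
Crate: 47.2 × 9.8 = 462.6 N down at 2.05 m → arm 2.05 m, τ = 462.6 × 2.05 = 948.3 N·m clockwise.
Potted plant: 6.43 × 9.8 = 63.01 N down at 0.843 m → arm 0.843 m, τ = 63.01 × 0.843 = 53.12 N·m clockwise.
Total clockwise load moment = 1270 N·m.
The cable tension T acts at 3.42 m; only its component perpendicular to the beam, T sinθ, produces torque. sin 27.7° = 0.4648.
Στ = 0 ⇒ T × 3.42 × 0.4648 = 1270 ⇒ T = 1270 / 1.59 = 799 N.

T ≈ 799 N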